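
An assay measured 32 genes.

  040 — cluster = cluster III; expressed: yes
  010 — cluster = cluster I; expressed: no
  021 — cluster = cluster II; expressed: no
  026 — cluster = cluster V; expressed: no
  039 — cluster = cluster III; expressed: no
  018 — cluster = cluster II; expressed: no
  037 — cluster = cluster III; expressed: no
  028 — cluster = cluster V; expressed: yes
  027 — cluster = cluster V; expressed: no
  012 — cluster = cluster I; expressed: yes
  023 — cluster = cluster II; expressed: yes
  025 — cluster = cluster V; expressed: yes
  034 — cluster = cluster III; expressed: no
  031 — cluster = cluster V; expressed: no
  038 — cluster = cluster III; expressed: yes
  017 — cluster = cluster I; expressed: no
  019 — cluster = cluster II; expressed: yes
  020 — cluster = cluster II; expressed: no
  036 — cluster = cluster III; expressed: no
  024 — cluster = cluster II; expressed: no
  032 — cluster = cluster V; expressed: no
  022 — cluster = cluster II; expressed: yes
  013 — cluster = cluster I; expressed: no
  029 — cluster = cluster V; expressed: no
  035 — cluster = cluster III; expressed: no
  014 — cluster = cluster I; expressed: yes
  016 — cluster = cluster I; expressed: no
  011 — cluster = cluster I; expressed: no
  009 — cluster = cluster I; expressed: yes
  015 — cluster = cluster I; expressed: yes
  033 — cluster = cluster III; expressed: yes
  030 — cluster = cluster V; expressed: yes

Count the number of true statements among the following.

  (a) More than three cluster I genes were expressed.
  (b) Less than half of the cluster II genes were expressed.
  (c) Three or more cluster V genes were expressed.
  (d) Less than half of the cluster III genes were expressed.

(a) cluster I: |A| = 9, |A ∩ B| = 4; needs |A ∩ B| > 3 — true.
(b) cluster II: |A| = 7, |A ∩ B| = 3; needs |A ∩ B| < |A ∖ B| — true.
(c) cluster V: |A| = 8, |A ∩ B| = 3; needs |A ∩ B| ≥ 3 — true.
(d) cluster III: |A| = 8, |A ∩ B| = 3; needs |A ∩ B| < |A ∖ B| — true.

4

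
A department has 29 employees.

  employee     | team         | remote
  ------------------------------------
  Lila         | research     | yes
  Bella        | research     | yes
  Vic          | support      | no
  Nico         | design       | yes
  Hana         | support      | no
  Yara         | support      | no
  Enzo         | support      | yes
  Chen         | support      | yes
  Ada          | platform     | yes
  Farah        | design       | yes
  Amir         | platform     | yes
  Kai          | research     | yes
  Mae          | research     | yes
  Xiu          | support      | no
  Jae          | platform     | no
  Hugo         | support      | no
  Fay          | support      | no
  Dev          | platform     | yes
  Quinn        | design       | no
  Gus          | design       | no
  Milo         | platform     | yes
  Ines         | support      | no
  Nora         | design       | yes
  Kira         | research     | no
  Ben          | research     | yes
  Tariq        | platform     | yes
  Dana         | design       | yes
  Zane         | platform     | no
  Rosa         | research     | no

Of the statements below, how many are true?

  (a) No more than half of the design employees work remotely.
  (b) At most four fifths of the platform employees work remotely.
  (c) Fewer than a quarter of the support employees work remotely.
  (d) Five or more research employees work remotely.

(a) design: |A| = 6, |A ∩ B| = 4; needs |A ∩ B| ≤ |A ∖ B| — false.
(b) platform: |A| = 7, |A ∩ B| = 5; needs |A ∩ B| / |A| ≤ 4/5 — true.
(c) support: |A| = 9, |A ∩ B| = 2; needs |A ∩ B| / |A| < 1/4 — true.
(d) research: |A| = 7, |A ∩ B| = 5; needs |A ∩ B| ≥ 5 — true.

3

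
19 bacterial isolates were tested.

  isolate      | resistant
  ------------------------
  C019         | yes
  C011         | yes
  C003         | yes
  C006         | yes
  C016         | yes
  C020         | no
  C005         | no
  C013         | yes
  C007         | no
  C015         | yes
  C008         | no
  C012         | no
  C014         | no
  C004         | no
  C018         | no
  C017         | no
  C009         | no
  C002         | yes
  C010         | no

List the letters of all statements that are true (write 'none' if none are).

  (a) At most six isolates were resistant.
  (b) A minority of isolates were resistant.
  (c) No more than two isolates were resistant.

|A| = 19, |A ∩ B| = 8, |A ∖ B| = 11.
(a) |A ∩ B| ≤ 6: fails.
(b) |A ∩ B| < |A ∖ B|: holds.
(c) |A ∩ B| ≤ 2: fails.

(b)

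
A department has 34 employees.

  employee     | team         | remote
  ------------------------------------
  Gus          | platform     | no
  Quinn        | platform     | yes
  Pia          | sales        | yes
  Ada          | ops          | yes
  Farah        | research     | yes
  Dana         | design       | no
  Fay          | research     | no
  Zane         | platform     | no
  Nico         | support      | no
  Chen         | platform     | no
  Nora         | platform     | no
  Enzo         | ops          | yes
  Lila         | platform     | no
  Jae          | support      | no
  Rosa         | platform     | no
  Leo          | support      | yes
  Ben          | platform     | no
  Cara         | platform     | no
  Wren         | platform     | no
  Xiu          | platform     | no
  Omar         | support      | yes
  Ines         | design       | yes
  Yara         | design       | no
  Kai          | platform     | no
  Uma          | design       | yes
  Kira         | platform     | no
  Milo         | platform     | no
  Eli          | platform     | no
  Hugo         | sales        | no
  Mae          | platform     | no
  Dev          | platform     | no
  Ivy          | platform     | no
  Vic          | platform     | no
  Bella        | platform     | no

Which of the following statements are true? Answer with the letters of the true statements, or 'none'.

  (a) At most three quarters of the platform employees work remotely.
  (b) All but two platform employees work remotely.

(a)

|A| = 20, |A ∩ B| = 1, |A ∖ B| = 19.
(a) |A ∩ B| / |A| ≤ 3/4: holds.
(b) |A ∖ B| = 2: fails.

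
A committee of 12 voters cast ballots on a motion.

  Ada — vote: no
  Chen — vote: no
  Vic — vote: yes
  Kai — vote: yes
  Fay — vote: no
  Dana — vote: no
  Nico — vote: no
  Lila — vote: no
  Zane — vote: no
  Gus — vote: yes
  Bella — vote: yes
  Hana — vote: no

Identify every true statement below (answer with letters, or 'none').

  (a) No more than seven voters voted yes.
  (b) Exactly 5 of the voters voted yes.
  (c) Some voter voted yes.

|A| = 12, |A ∩ B| = 4, |A ∖ B| = 8.
(a) |A ∩ B| ≤ 7: holds.
(b) |A ∩ B| = 5: fails.
(c) A ∩ B ≠ ∅ (|A ∩ B| ≥ 1): holds.

(a), (c)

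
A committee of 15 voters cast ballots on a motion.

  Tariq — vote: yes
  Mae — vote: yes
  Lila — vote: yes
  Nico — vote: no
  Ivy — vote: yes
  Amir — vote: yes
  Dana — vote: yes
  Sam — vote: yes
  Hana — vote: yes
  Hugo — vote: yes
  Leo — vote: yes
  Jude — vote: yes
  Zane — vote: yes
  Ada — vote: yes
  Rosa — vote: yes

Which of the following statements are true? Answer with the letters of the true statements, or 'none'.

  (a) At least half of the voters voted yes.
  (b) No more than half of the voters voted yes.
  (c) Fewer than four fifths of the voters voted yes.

|A| = 15, |A ∩ B| = 14, |A ∖ B| = 1.
(a) |A ∩ B| ≥ |A ∖ B|: holds.
(b) |A ∩ B| ≤ |A ∖ B|: fails.
(c) |A ∩ B| / |A| < 4/5: fails.

(a)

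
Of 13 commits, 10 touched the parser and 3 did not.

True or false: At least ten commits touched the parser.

True

The determiner here denotes the relation: |A ∩ B| ≥ 10.
|A| = 13, |A ∩ B| = 10, |A ∖ B| = 3.
|A ∩ B| = 10, so the statement is true.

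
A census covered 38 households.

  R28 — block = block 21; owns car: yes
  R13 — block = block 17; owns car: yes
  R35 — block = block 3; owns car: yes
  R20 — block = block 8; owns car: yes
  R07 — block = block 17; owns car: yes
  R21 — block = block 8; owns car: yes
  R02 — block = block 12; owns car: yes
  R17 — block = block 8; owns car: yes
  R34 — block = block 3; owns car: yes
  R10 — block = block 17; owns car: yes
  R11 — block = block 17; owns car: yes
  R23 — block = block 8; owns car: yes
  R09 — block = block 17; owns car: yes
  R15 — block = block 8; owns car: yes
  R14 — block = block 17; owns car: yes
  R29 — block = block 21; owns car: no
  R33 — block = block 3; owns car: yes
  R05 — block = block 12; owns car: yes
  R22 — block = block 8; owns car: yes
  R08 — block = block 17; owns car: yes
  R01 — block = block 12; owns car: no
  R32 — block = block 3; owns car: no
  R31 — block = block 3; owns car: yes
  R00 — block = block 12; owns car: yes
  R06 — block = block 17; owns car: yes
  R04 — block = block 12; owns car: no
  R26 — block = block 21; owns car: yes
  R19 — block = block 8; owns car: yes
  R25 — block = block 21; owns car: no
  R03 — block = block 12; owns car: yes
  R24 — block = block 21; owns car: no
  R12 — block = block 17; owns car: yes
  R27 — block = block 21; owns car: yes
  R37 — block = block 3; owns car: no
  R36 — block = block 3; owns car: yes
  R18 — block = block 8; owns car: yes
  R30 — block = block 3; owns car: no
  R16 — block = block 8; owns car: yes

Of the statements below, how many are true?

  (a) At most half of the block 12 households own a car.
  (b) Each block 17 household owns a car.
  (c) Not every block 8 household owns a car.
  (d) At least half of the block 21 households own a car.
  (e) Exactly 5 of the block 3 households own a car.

(a) block 12: |A| = 6, |A ∩ B| = 4; needs |A ∩ B| ≤ |A ∖ B| — false.
(b) block 17: |A| = 9, |A ∩ B| = 9; needs A ⊆ B, i.e. every element of A is in B (|A ∖ B| = 0) — true.
(c) block 8: |A| = 9, |A ∩ B| = 9; needs A ⊄ B (|A ∖ B| ≥ 1) — false.
(d) block 21: |A| = 6, |A ∩ B| = 3; needs |A ∩ B| ≥ |A ∖ B| — true.
(e) block 3: |A| = 8, |A ∩ B| = 5; needs |A ∩ B| = 5 — true.

3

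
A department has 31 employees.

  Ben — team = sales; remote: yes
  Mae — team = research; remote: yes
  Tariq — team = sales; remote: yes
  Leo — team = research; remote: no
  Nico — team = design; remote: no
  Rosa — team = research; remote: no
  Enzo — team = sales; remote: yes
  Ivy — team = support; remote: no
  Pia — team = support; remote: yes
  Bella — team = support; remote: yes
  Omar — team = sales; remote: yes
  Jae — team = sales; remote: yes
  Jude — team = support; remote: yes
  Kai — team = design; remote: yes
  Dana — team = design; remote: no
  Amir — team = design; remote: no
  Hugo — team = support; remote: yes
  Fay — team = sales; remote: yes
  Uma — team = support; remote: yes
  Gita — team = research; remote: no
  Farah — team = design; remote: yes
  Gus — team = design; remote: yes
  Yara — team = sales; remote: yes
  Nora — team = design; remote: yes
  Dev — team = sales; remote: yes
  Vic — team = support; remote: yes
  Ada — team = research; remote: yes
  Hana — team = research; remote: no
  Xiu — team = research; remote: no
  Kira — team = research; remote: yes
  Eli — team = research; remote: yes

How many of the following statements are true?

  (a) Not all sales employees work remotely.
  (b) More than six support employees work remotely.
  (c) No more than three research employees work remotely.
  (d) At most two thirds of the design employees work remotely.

(a) sales: |A| = 8, |A ∩ B| = 8; needs A ⊄ B (|A ∖ B| ≥ 1) — false.
(b) support: |A| = 7, |A ∩ B| = 6; needs |A ∩ B| > 6 — false.
(c) research: |A| = 9, |A ∩ B| = 4; needs |A ∩ B| ≤ 3 — false.
(d) design: |A| = 7, |A ∩ B| = 4; needs |A ∩ B| / |A| ≤ 2/3 — true.

1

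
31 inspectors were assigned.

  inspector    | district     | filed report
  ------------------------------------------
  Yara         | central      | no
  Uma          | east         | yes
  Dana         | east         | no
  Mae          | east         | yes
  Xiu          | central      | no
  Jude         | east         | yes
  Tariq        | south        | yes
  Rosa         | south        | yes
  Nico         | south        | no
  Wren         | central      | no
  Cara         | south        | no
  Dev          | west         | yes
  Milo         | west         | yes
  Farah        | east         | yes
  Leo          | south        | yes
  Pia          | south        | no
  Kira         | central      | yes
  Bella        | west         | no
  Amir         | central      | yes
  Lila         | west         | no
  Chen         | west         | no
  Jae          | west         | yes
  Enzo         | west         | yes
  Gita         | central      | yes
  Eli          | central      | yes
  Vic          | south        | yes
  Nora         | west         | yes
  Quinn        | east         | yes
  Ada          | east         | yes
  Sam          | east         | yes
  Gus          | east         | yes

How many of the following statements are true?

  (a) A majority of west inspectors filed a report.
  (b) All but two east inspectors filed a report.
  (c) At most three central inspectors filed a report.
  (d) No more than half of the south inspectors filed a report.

1

(a) west: |A| = 8, |A ∩ B| = 5; needs |A ∩ B| > |A ∖ B| — true.
(b) east: |A| = 9, |A ∩ B| = 8; needs |A ∖ B| = 2 — false.
(c) central: |A| = 7, |A ∩ B| = 4; needs |A ∩ B| ≤ 3 — false.
(d) south: |A| = 7, |A ∩ B| = 4; needs |A ∩ B| ≤ |A ∖ B| — false.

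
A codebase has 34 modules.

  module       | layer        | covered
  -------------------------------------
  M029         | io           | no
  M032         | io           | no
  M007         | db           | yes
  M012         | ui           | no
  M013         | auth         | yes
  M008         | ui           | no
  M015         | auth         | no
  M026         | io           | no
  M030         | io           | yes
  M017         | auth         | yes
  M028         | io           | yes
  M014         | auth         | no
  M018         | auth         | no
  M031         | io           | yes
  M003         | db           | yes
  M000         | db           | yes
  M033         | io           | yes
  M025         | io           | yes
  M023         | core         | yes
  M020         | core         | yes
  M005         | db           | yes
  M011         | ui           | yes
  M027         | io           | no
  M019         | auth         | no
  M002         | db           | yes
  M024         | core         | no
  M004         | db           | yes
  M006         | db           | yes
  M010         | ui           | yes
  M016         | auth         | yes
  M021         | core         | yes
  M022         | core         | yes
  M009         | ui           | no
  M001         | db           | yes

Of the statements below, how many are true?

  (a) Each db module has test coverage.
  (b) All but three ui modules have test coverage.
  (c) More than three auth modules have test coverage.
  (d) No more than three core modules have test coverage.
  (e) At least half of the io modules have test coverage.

3

(a) db: |A| = 8, |A ∩ B| = 8; needs A ⊆ B, i.e. every element of A is in B (|A ∖ B| = 0) — true.
(b) ui: |A| = 5, |A ∩ B| = 2; needs |A ∖ B| = 3 — true.
(c) auth: |A| = 7, |A ∩ B| = 3; needs |A ∩ B| > 3 — false.
(d) core: |A| = 5, |A ∩ B| = 4; needs |A ∩ B| ≤ 3 — false.
(e) io: |A| = 9, |A ∩ B| = 5; needs |A ∩ B| ≥ |A ∖ B| — true.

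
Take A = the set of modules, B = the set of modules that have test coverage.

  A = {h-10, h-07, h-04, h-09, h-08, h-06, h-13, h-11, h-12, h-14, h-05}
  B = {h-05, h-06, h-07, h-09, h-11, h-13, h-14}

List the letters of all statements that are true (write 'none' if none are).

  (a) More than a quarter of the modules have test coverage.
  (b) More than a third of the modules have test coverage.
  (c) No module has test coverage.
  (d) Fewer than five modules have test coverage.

(a), (b)

|A| = 11, |A ∩ B| = 7, |A ∖ B| = 4.
(a) |A ∩ B| / |A| > 1/4: holds.
(b) |A ∩ B| / |A| > 1/3: holds.
(c) A ∩ B = ∅ (|A ∩ B| = 0): fails.
(d) |A ∩ B| < 5: fails.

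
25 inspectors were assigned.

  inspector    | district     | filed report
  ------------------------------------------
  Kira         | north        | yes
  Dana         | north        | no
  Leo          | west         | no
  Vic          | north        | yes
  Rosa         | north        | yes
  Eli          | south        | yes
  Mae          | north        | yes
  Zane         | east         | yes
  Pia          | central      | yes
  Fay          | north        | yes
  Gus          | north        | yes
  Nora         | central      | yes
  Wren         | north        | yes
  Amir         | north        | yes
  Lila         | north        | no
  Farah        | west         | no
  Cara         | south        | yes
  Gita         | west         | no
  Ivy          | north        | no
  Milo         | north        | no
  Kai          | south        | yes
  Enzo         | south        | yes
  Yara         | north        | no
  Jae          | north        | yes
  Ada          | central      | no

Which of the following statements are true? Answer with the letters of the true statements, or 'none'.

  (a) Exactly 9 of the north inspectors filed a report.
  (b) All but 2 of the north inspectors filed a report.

|A| = 14, |A ∩ B| = 9, |A ∖ B| = 5.
(a) |A ∩ B| = 9: holds.
(b) |A ∖ B| = 2: fails.

(a)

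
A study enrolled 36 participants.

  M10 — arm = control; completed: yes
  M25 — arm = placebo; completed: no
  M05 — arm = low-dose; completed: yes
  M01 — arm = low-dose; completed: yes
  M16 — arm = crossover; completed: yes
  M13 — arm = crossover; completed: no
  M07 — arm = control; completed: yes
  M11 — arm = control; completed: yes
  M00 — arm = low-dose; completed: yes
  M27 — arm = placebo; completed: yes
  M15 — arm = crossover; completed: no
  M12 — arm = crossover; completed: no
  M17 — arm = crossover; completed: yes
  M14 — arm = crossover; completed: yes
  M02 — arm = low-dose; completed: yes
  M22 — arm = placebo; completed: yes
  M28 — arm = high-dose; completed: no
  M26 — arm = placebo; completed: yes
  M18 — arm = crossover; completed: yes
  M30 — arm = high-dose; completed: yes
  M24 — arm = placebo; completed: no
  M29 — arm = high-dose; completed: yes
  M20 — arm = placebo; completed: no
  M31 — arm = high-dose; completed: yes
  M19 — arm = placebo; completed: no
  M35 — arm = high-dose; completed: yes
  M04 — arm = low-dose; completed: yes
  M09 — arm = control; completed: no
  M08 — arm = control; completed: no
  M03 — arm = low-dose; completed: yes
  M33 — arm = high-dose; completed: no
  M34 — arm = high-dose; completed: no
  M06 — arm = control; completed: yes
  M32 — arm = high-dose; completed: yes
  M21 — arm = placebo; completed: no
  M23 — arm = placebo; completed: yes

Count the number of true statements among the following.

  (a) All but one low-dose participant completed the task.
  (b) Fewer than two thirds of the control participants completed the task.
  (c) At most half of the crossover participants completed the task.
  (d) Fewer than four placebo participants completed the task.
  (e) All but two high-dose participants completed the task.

0

(a) low-dose: |A| = 6, |A ∩ B| = 6; needs |A ∖ B| = 1 — false.
(b) control: |A| = 6, |A ∩ B| = 4; needs |A ∩ B| / |A| < 2/3 — false.
(c) crossover: |A| = 7, |A ∩ B| = 4; needs |A ∩ B| ≤ |A ∖ B| — false.
(d) placebo: |A| = 9, |A ∩ B| = 4; needs |A ∩ B| < 4 — false.
(e) high-dose: |A| = 8, |A ∩ B| = 5; needs |A ∖ B| = 2 — false.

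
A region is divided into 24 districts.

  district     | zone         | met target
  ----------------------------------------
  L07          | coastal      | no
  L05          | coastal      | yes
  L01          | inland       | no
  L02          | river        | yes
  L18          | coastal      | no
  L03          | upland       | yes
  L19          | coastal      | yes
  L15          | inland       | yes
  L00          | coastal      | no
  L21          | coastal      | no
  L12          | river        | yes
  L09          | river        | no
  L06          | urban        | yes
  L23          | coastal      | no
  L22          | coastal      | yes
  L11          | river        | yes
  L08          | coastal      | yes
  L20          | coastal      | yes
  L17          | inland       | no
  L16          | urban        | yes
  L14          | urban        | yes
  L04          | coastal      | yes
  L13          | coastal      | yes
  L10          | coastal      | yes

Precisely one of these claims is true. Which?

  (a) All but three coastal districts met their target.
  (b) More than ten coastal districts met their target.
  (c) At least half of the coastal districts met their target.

(c)

|A| = 13, |A ∩ B| = 8, |A ∖ B| = 5.
(a) requires |A ∖ B| = 3: false.
(b) requires |A ∩ B| > 10: false.
(c) requires |A ∩ B| ≥ |A ∖ B|: true.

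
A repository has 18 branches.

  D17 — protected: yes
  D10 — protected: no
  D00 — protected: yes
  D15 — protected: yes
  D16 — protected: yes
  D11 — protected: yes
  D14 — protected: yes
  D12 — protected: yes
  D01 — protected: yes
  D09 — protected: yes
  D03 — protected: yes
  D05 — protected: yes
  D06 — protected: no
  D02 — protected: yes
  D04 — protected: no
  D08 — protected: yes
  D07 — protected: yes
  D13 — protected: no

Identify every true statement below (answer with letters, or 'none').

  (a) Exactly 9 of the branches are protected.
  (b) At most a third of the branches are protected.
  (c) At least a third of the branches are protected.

(c)

|A| = 18, |A ∩ B| = 14, |A ∖ B| = 4.
(a) |A ∩ B| = 9: fails.
(b) |A ∩ B| / |A| ≤ 1/3: fails.
(c) |A ∩ B| / |A| ≥ 1/3: holds.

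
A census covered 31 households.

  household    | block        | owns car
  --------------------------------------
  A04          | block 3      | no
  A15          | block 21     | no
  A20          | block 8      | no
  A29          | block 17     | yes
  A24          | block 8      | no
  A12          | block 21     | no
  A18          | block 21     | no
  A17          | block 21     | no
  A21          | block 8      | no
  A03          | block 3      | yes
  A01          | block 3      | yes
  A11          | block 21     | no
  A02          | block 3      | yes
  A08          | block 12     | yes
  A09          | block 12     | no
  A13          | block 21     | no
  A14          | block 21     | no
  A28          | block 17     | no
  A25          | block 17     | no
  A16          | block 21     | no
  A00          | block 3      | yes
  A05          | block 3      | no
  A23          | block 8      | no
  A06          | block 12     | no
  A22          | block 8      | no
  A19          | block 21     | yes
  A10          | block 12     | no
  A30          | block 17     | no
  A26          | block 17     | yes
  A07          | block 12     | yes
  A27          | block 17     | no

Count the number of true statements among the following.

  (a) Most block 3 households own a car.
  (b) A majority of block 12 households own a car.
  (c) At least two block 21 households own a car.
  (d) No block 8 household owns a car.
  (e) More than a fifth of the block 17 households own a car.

3

(a) block 3: |A| = 6, |A ∩ B| = 4; needs |A ∩ B| > |A ∖ B| — true.
(b) block 12: |A| = 5, |A ∩ B| = 2; needs |A ∩ B| > |A ∖ B| — false.
(c) block 21: |A| = 9, |A ∩ B| = 1; needs |A ∩ B| ≥ 2 — false.
(d) block 8: |A| = 5, |A ∩ B| = 0; needs A ∩ B = ∅ (|A ∩ B| = 0) — true.
(e) block 17: |A| = 6, |A ∩ B| = 2; needs |A ∩ B| / |A| > 1/5 — true.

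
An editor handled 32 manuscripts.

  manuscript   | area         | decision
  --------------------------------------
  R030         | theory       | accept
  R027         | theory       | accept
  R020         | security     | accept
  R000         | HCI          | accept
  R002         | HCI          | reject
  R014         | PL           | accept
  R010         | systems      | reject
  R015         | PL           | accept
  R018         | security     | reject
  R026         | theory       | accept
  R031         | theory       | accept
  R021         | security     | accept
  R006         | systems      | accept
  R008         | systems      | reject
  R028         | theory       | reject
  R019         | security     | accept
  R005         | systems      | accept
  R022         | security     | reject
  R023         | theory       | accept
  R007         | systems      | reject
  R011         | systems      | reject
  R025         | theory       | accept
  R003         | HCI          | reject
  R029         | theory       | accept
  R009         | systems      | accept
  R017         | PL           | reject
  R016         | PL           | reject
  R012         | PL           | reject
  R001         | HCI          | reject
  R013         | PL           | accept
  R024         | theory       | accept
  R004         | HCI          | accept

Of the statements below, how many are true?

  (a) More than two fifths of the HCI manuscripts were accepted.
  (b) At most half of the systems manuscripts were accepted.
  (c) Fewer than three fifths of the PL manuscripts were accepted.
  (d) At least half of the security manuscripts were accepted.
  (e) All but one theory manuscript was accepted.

(a) HCI: |A| = 5, |A ∩ B| = 2; needs |A ∩ B| / |A| > 2/5 — false.
(b) systems: |A| = 7, |A ∩ B| = 3; needs |A ∩ B| ≤ |A ∖ B| — true.
(c) PL: |A| = 6, |A ∩ B| = 3; needs |A ∩ B| / |A| < 3/5 — true.
(d) security: |A| = 5, |A ∩ B| = 3; needs |A ∩ B| ≥ |A ∖ B| — true.
(e) theory: |A| = 9, |A ∩ B| = 8; needs |A ∖ B| = 1 — true.

4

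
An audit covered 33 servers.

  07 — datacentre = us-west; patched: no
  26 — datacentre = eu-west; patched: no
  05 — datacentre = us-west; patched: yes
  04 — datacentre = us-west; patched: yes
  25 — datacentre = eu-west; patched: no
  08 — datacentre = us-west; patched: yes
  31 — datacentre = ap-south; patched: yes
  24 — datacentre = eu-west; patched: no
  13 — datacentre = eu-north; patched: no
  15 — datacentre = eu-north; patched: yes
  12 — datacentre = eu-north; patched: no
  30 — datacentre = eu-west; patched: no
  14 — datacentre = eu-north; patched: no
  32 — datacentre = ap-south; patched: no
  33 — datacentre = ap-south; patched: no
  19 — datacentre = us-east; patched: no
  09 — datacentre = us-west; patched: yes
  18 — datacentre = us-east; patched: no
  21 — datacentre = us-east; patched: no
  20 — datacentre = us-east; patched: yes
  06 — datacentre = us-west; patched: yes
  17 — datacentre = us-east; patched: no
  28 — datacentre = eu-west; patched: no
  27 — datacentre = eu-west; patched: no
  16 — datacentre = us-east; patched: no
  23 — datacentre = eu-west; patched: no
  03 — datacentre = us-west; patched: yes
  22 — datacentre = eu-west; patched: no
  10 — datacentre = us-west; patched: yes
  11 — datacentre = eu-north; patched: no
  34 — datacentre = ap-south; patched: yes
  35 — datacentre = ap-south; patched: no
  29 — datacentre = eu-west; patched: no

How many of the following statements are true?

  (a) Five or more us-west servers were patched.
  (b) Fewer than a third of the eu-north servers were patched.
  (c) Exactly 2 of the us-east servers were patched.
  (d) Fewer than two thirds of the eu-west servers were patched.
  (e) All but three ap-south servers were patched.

(a) us-west: |A| = 8, |A ∩ B| = 7; needs |A ∩ B| ≥ 5 — true.
(b) eu-north: |A| = 5, |A ∩ B| = 1; needs |A ∩ B| / |A| < 1/3 — true.
(c) us-east: |A| = 6, |A ∩ B| = 1; needs |A ∩ B| = 2 — false.
(d) eu-west: |A| = 9, |A ∩ B| = 0; needs |A ∩ B| / |A| < 2/3 — true.
(e) ap-south: |A| = 5, |A ∩ B| = 2; needs |A ∖ B| = 3 — true.

4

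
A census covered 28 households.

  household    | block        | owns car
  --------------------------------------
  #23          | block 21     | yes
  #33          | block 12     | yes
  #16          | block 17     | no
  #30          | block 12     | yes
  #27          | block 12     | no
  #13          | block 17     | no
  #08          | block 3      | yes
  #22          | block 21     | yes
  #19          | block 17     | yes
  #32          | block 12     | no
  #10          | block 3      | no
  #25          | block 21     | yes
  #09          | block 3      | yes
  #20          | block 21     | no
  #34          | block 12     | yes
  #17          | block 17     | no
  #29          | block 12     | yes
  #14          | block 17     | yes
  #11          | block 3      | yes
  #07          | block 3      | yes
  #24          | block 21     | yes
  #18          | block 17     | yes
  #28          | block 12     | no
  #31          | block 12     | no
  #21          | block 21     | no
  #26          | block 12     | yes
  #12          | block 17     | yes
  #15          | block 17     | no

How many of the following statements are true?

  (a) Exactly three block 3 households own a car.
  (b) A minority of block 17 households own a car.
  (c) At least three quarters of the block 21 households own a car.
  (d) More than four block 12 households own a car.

1

(a) block 3: |A| = 5, |A ∩ B| = 4; needs |A ∩ B| = 3 — false.
(b) block 17: |A| = 8, |A ∩ B| = 4; needs |A ∩ B| < |A ∖ B| — false.
(c) block 21: |A| = 6, |A ∩ B| = 4; needs |A ∩ B| / |A| ≥ 3/4 — false.
(d) block 12: |A| = 9, |A ∩ B| = 5; needs |A ∩ B| > 4 — true.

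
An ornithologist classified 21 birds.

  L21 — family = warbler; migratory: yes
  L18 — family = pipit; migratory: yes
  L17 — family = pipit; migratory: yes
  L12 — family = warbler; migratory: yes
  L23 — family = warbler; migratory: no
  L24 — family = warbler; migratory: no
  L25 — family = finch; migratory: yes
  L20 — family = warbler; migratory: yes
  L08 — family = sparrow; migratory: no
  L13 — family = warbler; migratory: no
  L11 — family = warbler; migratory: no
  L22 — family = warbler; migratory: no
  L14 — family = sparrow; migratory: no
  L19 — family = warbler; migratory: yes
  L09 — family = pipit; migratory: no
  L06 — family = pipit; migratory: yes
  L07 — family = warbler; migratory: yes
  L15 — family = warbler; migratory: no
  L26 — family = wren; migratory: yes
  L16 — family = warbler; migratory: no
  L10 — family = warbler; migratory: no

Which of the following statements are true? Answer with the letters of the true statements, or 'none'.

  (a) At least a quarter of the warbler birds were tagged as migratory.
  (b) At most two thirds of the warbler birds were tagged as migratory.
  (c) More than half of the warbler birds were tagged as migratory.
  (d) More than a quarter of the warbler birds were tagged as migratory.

(a), (b), (d)

|A| = 13, |A ∩ B| = 5, |A ∖ B| = 8.
(a) |A ∩ B| / |A| ≥ 1/4: holds.
(b) |A ∩ B| / |A| ≤ 2/3: holds.
(c) |A ∩ B| > |A ∖ B|: fails.
(d) |A ∩ B| / |A| > 1/4: holds.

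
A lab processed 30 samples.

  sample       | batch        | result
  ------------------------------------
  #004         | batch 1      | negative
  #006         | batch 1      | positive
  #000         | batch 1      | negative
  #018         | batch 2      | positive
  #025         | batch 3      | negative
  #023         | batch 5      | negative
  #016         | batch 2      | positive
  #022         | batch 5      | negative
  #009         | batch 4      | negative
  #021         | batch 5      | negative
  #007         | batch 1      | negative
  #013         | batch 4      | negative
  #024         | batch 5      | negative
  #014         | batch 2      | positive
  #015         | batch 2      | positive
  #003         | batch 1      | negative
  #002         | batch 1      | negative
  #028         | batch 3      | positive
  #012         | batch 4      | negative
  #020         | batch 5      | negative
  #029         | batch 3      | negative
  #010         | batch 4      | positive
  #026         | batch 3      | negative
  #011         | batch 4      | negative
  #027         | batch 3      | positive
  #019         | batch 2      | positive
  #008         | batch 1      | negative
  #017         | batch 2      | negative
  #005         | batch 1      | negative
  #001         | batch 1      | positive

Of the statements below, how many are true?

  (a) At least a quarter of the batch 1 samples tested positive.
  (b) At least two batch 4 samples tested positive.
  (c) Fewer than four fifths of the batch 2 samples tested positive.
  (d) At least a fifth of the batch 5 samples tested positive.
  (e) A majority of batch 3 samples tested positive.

(a) batch 1: |A| = 9, |A ∩ B| = 2; needs |A ∩ B| / |A| ≥ 1/4 — false.
(b) batch 4: |A| = 5, |A ∩ B| = 1; needs |A ∩ B| ≥ 2 — false.
(c) batch 2: |A| = 6, |A ∩ B| = 5; needs |A ∩ B| / |A| < 4/5 — false.
(d) batch 5: |A| = 5, |A ∩ B| = 0; needs |A ∩ B| / |A| ≥ 1/5 — false.
(e) batch 3: |A| = 5, |A ∩ B| = 2; needs |A ∩ B| > |A ∖ B| — false.

0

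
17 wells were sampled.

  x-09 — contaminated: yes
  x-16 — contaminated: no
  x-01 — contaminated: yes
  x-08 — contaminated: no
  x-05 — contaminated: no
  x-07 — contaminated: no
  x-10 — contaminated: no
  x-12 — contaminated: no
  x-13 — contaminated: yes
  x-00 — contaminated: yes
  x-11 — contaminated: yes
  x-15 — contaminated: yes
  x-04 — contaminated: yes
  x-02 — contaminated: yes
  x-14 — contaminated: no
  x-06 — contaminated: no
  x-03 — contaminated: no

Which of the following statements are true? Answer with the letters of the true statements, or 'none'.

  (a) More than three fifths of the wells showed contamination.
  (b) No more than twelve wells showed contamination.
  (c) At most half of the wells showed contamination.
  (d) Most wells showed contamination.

(b), (c)

|A| = 17, |A ∩ B| = 8, |A ∖ B| = 9.
(a) |A ∩ B| / |A| > 3/5: fails.
(b) |A ∩ B| ≤ 12: holds.
(c) |A ∩ B| ≤ |A ∖ B|: holds.
(d) |A ∩ B| > |A ∖ B|: fails.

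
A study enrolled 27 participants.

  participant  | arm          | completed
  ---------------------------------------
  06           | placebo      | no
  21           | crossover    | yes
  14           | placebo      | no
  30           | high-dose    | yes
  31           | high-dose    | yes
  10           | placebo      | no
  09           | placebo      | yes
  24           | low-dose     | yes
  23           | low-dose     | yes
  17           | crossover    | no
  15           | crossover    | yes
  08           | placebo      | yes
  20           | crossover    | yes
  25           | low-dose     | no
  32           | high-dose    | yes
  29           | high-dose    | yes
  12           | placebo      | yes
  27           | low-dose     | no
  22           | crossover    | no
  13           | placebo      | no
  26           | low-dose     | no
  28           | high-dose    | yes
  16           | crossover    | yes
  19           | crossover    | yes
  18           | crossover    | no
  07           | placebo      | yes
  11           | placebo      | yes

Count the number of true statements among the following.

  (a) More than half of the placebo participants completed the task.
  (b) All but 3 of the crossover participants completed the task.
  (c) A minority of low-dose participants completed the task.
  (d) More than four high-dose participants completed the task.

(a) placebo: |A| = 9, |A ∩ B| = 5; needs |A ∩ B| > |A ∖ B| — true.
(b) crossover: |A| = 8, |A ∩ B| = 5; needs |A ∖ B| = 3 — true.
(c) low-dose: |A| = 5, |A ∩ B| = 2; needs |A ∩ B| < |A ∖ B| — true.
(d) high-dose: |A| = 5, |A ∩ B| = 5; needs |A ∩ B| > 4 — true.

4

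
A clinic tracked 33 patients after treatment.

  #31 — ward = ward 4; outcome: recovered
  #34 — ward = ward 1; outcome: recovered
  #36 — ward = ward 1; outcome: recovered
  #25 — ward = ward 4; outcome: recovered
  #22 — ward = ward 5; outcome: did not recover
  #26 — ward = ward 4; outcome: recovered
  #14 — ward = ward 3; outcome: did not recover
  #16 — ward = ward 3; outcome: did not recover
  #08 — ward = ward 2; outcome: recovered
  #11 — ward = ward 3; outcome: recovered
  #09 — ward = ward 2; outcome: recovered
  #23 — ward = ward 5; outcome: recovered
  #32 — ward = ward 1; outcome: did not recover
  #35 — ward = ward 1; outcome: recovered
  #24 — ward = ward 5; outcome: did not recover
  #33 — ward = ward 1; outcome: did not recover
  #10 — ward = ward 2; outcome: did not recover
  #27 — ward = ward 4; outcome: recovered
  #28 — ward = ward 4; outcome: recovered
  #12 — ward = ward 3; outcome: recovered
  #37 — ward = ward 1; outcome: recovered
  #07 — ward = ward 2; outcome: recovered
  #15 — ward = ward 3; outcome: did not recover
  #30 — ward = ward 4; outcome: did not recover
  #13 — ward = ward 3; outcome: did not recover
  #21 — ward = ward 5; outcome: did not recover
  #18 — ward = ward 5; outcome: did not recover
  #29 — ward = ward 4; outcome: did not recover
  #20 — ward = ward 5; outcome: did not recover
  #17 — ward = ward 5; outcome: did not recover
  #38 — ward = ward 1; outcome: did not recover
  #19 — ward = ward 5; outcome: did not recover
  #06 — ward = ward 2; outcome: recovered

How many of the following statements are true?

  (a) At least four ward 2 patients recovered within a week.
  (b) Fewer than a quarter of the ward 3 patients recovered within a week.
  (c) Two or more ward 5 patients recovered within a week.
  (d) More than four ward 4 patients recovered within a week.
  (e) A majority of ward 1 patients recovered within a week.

3

(a) ward 2: |A| = 5, |A ∩ B| = 4; needs |A ∩ B| ≥ 4 — true.
(b) ward 3: |A| = 6, |A ∩ B| = 2; needs |A ∩ B| / |A| < 1/4 — false.
(c) ward 5: |A| = 8, |A ∩ B| = 1; needs |A ∩ B| ≥ 2 — false.
(d) ward 4: |A| = 7, |A ∩ B| = 5; needs |A ∩ B| > 4 — true.
(e) ward 1: |A| = 7, |A ∩ B| = 4; needs |A ∩ B| > |A ∖ B| — true.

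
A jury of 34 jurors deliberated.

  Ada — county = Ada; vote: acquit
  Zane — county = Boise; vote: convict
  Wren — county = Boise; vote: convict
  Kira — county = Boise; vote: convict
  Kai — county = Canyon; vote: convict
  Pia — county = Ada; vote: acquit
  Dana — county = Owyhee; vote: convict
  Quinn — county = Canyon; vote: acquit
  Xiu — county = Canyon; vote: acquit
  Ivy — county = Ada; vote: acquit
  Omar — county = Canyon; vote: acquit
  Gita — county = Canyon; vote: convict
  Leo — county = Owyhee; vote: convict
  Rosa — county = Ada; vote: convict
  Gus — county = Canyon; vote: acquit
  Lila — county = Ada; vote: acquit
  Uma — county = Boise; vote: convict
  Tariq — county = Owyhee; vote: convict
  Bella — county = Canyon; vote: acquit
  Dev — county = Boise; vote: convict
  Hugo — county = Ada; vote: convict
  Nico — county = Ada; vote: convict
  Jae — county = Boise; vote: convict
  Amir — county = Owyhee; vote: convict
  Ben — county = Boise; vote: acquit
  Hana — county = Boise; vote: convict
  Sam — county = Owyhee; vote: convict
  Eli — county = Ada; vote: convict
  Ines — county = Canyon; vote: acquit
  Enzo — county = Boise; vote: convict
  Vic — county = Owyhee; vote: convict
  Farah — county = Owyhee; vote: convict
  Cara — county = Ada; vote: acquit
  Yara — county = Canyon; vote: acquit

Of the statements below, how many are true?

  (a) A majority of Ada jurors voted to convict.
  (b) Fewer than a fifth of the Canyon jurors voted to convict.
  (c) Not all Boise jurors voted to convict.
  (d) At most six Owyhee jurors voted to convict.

(a) Ada: |A| = 9, |A ∩ B| = 4; needs |A ∩ B| > |A ∖ B| — false.
(b) Canyon: |A| = 9, |A ∩ B| = 2; needs |A ∩ B| / |A| < 1/5 — false.
(c) Boise: |A| = 9, |A ∩ B| = 8; needs A ⊄ B (|A ∖ B| ≥ 1) — true.
(d) Owyhee: |A| = 7, |A ∩ B| = 7; needs |A ∩ B| ≤ 6 — false.

1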